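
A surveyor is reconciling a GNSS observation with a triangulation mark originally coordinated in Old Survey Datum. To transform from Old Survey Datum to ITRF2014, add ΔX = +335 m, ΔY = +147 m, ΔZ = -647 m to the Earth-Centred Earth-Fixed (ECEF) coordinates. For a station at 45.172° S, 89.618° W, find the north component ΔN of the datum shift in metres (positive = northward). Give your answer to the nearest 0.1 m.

ΔN = -558.8 m

At φ = -45.172°, λ = -89.618°: sin φ = -0.709226, cos φ = 0.704981, sin λ = -0.999978, cos λ = 0.006667.
ΔN = −sin φ cos λ·ΔX − sin φ sin λ·ΔY + cos φ·ΔZ = −(-0.709226)(0.006667)(335) − (-0.709226)(-0.999978)(147) + (0.704981)(-647) = -558.79 m.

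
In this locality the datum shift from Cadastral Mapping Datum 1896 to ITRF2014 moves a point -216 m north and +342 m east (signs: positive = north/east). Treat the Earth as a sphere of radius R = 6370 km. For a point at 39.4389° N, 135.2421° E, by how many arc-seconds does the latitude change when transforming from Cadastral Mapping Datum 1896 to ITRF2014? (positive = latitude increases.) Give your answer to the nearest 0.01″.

Δφ = -6.99″

On a sphere of radius R, 1 rad of latitude = R, so Δφ = ΔN / R = -216.0 / 6370000 = -3.3909e-05 rad = -6.994″.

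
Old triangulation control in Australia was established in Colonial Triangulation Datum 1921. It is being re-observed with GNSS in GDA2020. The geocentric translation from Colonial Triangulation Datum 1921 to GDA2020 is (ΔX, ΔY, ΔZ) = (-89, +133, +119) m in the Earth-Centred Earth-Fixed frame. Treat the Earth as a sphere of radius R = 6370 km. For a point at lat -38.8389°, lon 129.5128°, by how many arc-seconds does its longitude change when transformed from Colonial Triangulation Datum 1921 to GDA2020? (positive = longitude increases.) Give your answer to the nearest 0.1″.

sin φ = -0.627133, cos φ = 0.778912, sin λ = 0.771482, cos λ = -0.636251.
East component: ΔE = −sin λ·ΔX + cos λ·ΔY = −(0.771482)(-89) + (-0.636251)(133) = -15.96 m.
1° of latitude spans πR/180 = 111177 m; at latitude φ, 1° of longitude spans that × cos φ = 86597.5 m, so Δλ = -15.96 / 86597.5 × 3600 = -0.663″.

Δλ = -0.7″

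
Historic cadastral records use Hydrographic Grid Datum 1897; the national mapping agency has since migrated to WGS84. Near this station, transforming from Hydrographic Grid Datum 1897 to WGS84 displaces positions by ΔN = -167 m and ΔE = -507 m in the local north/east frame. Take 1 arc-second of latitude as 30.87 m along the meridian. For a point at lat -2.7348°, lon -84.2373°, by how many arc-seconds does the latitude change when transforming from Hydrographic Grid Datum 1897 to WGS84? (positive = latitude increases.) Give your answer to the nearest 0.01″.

1″ of latitude = 30.87 m, so Δφ = -167.0 / 30.87 = -5.410″.

Δφ = -5.41″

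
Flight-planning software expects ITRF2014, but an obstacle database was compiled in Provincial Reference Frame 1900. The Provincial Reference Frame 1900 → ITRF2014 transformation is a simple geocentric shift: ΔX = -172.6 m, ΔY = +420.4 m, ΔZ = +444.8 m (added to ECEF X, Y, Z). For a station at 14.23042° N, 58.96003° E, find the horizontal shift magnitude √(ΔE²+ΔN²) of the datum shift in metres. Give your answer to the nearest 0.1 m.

515.6 m

The local east axis at (φ, λ) is (−sin λ, cos λ, 0), so ΔE = −sin(58.96003°)·(-172.6) + cos(58.96003°)·420.4 = 364.66 m.
The local north axis is (−sin φ cos λ, −sin φ sin λ, cos φ), giving ΔN = 21.878 − 88.546 + 431.151 = 364.48 m.
Horizontal magnitude = √(ΔE² + ΔN²) = √(364.66² + 364.48²) = 515.58 m.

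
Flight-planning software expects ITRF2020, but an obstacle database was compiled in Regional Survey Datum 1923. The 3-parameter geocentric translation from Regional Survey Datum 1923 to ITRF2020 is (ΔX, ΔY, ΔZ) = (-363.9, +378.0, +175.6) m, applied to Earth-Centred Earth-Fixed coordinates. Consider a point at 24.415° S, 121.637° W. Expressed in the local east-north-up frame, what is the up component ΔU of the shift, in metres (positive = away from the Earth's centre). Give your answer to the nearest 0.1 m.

ΔU = -191.8 m

The local up (radial) axis is (cos φ cos λ, cos φ sin λ, sin φ), giving ΔU = 173.809 − 293.046 − 72.583 = -191.82 m.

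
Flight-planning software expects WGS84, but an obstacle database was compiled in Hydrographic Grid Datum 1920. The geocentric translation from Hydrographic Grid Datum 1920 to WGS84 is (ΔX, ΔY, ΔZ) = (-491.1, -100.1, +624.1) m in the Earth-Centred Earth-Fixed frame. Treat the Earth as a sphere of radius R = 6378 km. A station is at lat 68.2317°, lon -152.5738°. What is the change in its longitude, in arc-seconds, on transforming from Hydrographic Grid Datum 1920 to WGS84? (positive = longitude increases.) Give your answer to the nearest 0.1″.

sin φ = 0.928691, cos φ = 0.370854, sin λ = -0.460606, cos λ = -0.887605.
East component: ΔE = −sin λ·ΔX + cos λ·ΔY = −(-0.460606)(-491.1) + (-0.887605)(-100.1) = -137.35 m.
1° of latitude spans πR/180 = 111317 m; at latitude φ, 1° of longitude spans that × cos φ = 41282.4 m, so Δλ = -137.35 / 41282.4 × 3600 = -11.978″.

Δλ = -12.0″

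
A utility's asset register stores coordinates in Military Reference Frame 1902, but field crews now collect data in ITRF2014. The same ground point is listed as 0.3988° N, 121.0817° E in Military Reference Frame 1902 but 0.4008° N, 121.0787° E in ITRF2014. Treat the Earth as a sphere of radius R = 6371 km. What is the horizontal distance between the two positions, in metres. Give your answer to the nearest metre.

401 m

Δφ = 0.4008° − 0.3988° = +0.0020°; Δλ = 121.0787° − 121.0817° = -0.0030°.
1° along a meridian = πR/180 = 111195 m.
ΔN = Δφ × 111195 = 222.4 m; ΔE = Δλ × 111195 × cos(0.3988°) = -0.0030 × 111195 × 0.999976 = -333.6 m.
Distance = √(ΔE² + ΔN²) = √((-333.6)² + 222.4²) = 400.9 m.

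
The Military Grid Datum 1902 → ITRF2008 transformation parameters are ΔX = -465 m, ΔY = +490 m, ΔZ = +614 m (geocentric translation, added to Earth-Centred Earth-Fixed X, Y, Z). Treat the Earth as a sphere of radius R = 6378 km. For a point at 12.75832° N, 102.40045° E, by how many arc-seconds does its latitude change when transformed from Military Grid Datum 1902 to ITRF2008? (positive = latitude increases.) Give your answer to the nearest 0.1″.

Δφ = 15.2″

sin φ = 0.220839, cos φ = 0.975310, sin λ = 0.976671, cos λ = -0.214743.
North component: ΔN = −sin φ cos λ·ΔX − sin φ sin λ·ΔY + cos φ·ΔZ = −(0.220839)(-0.214743)(-465) − (0.220839)(0.976671)(490) + (0.975310)(614) = 471.10 m.
1° of latitude spans πR/180 = 111317 m, so Δφ = 471.10 / 111317 × 3600 = 15.235″.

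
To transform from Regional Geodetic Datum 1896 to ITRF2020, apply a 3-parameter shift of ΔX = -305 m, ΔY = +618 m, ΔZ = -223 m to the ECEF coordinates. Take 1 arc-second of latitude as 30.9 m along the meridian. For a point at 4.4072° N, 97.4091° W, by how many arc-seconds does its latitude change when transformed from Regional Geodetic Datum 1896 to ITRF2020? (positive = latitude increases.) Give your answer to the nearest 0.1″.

Δφ = -5.8″

sin φ = 0.076844, cos φ = 0.997043, sin λ = -0.991651, cos λ = -0.128953.
North component: ΔN = −sin φ cos λ·ΔX − sin φ sin λ·ΔY + cos φ·ΔZ = −(0.076844)(-0.128953)(-305) − (0.076844)(-0.991651)(618) + (0.997043)(-223) = -178.27 m.
1° of latitude spans 3600 × 30.90 = 111240 m, so Δφ = -178.27 / 111240 × 3600 = -5.769″.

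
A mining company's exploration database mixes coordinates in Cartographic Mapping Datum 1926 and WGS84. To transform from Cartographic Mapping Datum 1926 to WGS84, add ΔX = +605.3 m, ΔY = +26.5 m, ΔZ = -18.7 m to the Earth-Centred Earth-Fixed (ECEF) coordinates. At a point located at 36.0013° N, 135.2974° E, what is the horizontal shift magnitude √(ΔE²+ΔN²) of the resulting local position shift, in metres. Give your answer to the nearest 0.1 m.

499.1 m

The local east axis at (φ, λ) is (−sin λ, cos λ, 0), so ΔE = −sin(135.2974°)·605.3 + cos(135.2974°)·26.5 = -444.62 m.
The local north axis is (−sin φ cos λ, −sin φ sin λ, cos φ), giving ΔN = 252.889 − 10.957 − 15.128 = 226.80 m.
Horizontal magnitude = √(ΔE² + ΔN²) = √((-444.62)² + 226.80²) = 499.13 m.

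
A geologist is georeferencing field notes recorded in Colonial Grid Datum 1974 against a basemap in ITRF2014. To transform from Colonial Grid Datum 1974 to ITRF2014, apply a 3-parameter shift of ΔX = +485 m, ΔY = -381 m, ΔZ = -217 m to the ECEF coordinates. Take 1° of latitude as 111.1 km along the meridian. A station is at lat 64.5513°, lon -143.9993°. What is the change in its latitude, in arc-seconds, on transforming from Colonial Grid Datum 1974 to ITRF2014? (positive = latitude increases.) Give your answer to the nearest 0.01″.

Δφ = 1.91″

sin φ = 0.902970, cos φ = 0.429703, sin λ = -0.587795, cos λ = -0.809010.
North component: ΔN = −sin φ cos λ·ΔX − sin φ sin λ·ΔY + cos φ·ΔZ = −(0.902970)(-0.809010)(485) − (0.902970)(-0.587795)(-381) + (0.429703)(-217) = 58.83 m.
1° of latitude spans 111100 m, so Δφ = 58.83 / 111100 × 3600 = 1.906″.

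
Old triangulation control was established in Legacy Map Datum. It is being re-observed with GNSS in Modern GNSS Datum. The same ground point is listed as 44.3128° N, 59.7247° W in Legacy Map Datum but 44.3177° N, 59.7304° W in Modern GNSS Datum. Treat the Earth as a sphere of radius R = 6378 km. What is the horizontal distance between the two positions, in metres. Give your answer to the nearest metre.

710 m

Δφ = 44.3177° − 44.3128° = +0.0049°; Δλ = -59.7304° − -59.7247° = -0.0057°.
1° along a meridian = πR/180 = 111317 m.
ΔN = Δφ × 111317 = 545.5 m; ΔE = Δλ × 111317 × cos(44.3128°) = -0.0057 × 111317 × 0.715537 = -454.0 m.
Distance = √(ΔE² + ΔN²) = √((-454.0)² + 545.5²) = 709.7 m.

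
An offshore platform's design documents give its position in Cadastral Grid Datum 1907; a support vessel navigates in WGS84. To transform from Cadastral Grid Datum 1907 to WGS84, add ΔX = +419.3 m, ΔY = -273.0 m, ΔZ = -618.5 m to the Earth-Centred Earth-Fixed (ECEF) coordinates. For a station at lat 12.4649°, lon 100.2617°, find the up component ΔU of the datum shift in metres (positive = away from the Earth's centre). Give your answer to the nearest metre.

ΔU = -469 m

The local up (radial) axis is (cos φ cos λ, cos φ sin λ, sin φ), giving ΔU = -72.935 − 262.301 − 133.498 = -468.73 m.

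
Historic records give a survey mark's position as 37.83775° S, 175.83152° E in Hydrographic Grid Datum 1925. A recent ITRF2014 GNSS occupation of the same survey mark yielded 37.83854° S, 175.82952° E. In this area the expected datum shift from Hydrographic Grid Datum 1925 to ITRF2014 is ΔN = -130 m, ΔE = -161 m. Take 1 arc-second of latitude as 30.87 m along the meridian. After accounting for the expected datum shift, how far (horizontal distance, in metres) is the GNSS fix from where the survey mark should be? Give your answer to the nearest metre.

Observed coordinate differences: Δφ = -0.00079°, Δλ = -0.00200°.
Converting to metres (1° lat = 111132 m, cos φ = 0.789751): observed ΔN = -87.8 m, observed ΔE = -175.5 m.
Subtracting the expected shift leaves a residual of -87.8 − (-130) = 42.2 m north and -175.5 − (-161) = -14.5 m east.
Residual distance = √(42.2² + (-14.5)²) = 44.6 m.

45 m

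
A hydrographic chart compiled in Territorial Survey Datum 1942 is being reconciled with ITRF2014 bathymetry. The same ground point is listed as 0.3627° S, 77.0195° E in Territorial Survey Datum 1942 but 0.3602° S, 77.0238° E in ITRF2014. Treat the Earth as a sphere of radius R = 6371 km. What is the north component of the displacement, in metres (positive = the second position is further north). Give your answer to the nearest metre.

ΔN = 278 m

Δφ = -0.3602° − -0.3627° = +0.0025°; Δλ = 77.0238° − 77.0195° = +0.0043°.
1° along a meridian = πR/180 = 111195 m.
ΔN = Δφ × 111195 = 278.0 m; ΔE = Δλ × 111195 × cos(-0.3627°) = +0.0043 × 111195 × 0.999980 = 478.1 m.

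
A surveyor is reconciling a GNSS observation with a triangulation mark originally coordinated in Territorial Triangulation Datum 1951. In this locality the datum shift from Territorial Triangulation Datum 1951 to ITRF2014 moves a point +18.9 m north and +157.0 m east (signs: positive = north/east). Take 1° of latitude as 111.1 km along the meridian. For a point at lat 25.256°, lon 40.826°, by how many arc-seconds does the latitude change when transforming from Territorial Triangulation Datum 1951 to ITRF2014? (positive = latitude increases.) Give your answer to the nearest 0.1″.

1° of latitude = 111.1 km, so Δφ = 18.9 / 111100 = 0.0001701° = 0.612″.

Δφ = 0.6″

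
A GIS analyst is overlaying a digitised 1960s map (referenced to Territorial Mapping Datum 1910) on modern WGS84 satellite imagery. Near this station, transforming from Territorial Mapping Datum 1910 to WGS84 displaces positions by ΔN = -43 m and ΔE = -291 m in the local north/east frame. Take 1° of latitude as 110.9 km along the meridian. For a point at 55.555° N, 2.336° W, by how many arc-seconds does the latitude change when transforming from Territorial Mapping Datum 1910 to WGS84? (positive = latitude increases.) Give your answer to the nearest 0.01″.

1° of latitude = 110.9 km, so Δφ = -43.0 / 110900 = -0.0003877° = -1.396″.

Δφ = -1.40″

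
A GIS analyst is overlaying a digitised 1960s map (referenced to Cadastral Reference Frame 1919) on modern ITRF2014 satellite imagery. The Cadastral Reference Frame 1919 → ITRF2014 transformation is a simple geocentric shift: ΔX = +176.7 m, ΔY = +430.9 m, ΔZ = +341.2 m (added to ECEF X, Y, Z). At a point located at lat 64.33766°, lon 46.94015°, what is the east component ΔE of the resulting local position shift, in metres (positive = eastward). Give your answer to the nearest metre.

At φ = 64.33766°, λ = 46.94015°: sin φ = 0.901362, cos φ = 0.433067, sin λ = 0.730641, cos λ = 0.682762.
ΔE = −sin λ·ΔX + cos λ·ΔY = −(0.730641)·(176.7) + (0.682762)·(430.9) = 165.10 m.

ΔE = 165 m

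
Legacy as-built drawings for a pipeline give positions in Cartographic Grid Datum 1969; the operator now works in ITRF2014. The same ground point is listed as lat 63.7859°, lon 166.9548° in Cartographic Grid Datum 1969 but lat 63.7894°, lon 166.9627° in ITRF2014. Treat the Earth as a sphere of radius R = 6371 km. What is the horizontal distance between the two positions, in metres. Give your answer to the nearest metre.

Δφ = 63.7894° − 63.7859° = +0.0035°; Δλ = 166.9627° − 166.9548° = +0.0079°.
1° along a meridian = πR/180 = 111195 m.
ΔN = Δφ × 111195 = 389.2 m; ΔE = Δλ × 111195 × cos(63.7859°) = +0.0079 × 111195 × 0.441727 = 388.0 m.
Distance = √(ΔE² + ΔN²) = √(388.0² + 389.2²) = 549.6 m.

550 m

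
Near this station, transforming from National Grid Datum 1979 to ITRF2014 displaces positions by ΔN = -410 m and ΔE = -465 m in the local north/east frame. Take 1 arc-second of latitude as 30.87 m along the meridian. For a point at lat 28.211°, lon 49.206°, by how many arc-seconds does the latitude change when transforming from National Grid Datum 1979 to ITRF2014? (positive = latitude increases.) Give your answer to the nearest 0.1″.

1″ of latitude = 30.87 m, so Δφ = -410.0 / 30.87 = -13.282″.

Δφ = -13.3″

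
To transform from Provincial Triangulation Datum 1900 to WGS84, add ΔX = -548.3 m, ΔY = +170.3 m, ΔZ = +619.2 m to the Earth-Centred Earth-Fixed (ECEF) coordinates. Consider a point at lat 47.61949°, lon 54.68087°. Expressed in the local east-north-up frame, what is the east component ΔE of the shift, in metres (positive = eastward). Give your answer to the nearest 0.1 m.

ΔE = 545.8 m

The local east axis at (φ, λ) is (−sin λ, cos λ, 0), so ΔE = −sin(54.68087°)·(-548.3) + cos(54.68087°)·170.3 = 545.84 m.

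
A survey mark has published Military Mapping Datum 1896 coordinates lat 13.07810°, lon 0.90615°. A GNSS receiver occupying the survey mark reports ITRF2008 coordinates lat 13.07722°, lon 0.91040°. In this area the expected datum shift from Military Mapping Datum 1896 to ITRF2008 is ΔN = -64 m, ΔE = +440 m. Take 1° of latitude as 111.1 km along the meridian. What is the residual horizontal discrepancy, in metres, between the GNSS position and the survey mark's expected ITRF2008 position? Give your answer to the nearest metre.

39 m

Observed coordinate differences: Δφ = -0.00088°, Δλ = +0.00425°.
Converting to metres (1° lat = 111100 m, cos φ = 0.974063): observed ΔN = -97.8 m, observed ΔE = 459.9 m.
Subtracting the expected shift leaves a residual of -97.8 − (-64) = -33.8 m north and 459.9 − (440) = 19.9 m east.
Residual distance = √((-33.8)² + 19.9²) = 39.2 m.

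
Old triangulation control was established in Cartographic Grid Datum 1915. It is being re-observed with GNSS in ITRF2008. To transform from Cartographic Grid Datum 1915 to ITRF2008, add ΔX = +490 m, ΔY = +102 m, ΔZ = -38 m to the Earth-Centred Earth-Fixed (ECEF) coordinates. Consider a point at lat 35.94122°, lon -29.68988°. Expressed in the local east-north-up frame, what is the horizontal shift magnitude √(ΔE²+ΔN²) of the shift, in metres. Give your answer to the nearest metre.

416 m

The local east axis at (φ, λ) is (−sin λ, cos λ, 0), so ΔE = −sin(-29.68988°)·490 + cos(-29.68988°)·102 = 331.31 m.
The local north axis is (−sin φ cos λ, −sin φ sin λ, cos φ), giving ΔN = -249.850 + 29.654 − 30.766 = -250.96 m.
Horizontal magnitude = √(ΔE² + ΔN²) = √(331.31² + (-250.96)²) = 415.63 m.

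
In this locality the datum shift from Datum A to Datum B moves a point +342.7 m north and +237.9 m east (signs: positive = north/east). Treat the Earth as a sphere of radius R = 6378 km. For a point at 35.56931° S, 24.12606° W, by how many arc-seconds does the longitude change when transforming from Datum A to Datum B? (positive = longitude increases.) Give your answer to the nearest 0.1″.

Δλ = 9.5″

At latitude -35.56931°, cos φ = 0.813412.
One radian of longitude at latitude φ spans R cos φ, so Δλ = ΔE / (R cos φ) = 237.9 / (6378000 × 0.813412) = 4.5856e-05 rad = 9.459″.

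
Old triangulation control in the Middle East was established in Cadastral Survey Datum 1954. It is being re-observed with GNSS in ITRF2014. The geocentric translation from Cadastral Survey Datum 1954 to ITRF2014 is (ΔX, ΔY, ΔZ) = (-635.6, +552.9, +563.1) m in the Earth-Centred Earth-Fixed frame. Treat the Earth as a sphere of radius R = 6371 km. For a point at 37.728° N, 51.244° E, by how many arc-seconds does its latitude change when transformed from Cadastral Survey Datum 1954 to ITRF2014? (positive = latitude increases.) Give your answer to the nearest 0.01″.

Δφ = 13.76″

sin φ = 0.611914, cos φ = 0.790925, sin λ = 0.779819, cos λ = 0.626005.
North component: ΔN = −sin φ cos λ·ΔX − sin φ sin λ·ΔY + cos φ·ΔZ = −(0.611914)(0.626005)(-635.6) − (0.611914)(0.779819)(552.9) + (0.790925)(563.1) = 425.01 m.
1° of latitude spans πR/180 = 111195 m, so Δφ = 425.01 / 111195 × 3600 = 13.760″.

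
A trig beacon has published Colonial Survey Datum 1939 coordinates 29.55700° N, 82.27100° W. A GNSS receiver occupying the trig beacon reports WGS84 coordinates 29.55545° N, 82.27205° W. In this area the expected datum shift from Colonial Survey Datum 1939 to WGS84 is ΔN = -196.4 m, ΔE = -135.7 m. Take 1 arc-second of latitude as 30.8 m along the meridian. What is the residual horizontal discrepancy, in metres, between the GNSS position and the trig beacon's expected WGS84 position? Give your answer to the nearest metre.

Observed coordinate differences: Δφ = -0.00155°, Δλ = -0.00105°.
Converting to metres (1° lat = 110880 m, cos φ = 0.869865): observed ΔN = -171.9 m, observed ΔE = -101.3 m.
Subtracting the expected shift leaves a residual of -171.9 − (-196.4) = 24.5 m north and -101.3 − (-135.7) = 34.4 m east.
Residual distance = √(24.5² + 34.4²) = 42.3 m.

42 m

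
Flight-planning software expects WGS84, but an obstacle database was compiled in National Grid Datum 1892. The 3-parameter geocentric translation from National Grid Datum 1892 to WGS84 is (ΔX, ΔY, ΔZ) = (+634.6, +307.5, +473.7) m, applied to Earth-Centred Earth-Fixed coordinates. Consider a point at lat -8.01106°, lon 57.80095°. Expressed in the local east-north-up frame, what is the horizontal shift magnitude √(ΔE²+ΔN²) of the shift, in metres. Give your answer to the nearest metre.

667 m

At φ = -8.01106°, λ = 57.80095°: sin φ = -0.139364, cos φ = 0.990241, sin λ = 0.846202, cos λ = 0.532862.
ΔE = −sin λ·ΔX + cos λ·ΔY = −(0.846202)·(634.6) + (0.532862)·(307.5) = -373.14 m.
ΔN = −sin φ cos λ·ΔX − sin φ sin λ·ΔY + cos φ·ΔZ = −(-0.139364)(0.532862)(634.6) − (-0.139364)(0.846202)(307.5) + (0.990241)(473.7) = 552.47 m.
Horizontal magnitude = √(ΔE² + ΔN²) = √((-373.14)² + 552.47²) = 666.68 m.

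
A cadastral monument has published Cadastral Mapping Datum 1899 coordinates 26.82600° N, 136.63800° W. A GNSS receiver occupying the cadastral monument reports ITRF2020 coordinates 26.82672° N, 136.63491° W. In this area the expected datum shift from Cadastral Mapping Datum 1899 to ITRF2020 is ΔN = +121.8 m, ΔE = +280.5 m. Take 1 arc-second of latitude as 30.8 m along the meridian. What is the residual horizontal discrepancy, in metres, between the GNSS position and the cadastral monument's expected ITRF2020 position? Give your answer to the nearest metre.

49 m

Observed coordinate differences: Δφ = +0.00072°, Δλ = +0.00309°.
Converting to metres (1° lat = 110880 m, cos φ = 0.892381): observed ΔN = 79.8 m, observed ΔE = 305.7 m.
Subtracting the expected shift leaves a residual of 79.8 − (121.8) = -42.0 m north and 305.7 − (280.5) = 25.2 m east.
Residual distance = √((-42.0)² + 25.2²) = 49.0 m.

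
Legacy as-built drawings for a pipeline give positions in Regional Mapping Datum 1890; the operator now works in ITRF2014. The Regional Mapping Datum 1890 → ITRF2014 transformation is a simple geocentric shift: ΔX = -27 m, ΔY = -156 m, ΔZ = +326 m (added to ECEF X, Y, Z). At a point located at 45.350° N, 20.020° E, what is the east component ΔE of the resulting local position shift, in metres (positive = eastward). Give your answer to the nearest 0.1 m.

At φ = 45.350°, λ = 20.020°: sin φ = 0.711413, cos φ = 0.702774, sin λ = 0.342348, cos λ = 0.939573.
ΔE = −sin λ·ΔX + cos λ·ΔY = −(0.342348)·(-27) + (0.939573)·(-156) = -137.33 m.

ΔE = -137.3 m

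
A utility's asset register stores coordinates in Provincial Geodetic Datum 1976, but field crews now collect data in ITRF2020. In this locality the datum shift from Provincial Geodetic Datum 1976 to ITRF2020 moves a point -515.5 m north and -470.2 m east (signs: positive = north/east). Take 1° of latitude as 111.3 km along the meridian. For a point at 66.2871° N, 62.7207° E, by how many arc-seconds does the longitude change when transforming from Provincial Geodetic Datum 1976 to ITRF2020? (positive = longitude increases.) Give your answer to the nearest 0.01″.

Δλ = -37.82″

At latitude 66.2871°, cos φ = 0.402154.
1° of longitude at this latitude = 111.3 × cos φ = 44.76 km, so Δλ = -470.2 / 44759.7 = -0.0105050° = -37.818″.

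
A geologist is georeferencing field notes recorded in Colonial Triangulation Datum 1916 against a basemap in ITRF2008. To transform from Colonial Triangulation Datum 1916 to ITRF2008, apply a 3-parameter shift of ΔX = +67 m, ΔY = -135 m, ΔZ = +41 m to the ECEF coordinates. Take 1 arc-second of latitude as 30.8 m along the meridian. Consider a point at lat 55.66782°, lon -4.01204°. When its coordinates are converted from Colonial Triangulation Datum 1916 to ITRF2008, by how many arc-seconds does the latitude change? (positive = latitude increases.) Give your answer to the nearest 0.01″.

Δφ = -1.29″

sin φ = 0.825782, cos φ = 0.563990, sin λ = -0.069966, cos λ = 0.997549.
North component: ΔN = −sin φ cos λ·ΔX − sin φ sin λ·ΔY + cos φ·ΔZ = −(0.825782)(0.997549)(67) − (0.825782)(-0.069966)(-135) + (0.563990)(41) = -39.87 m.
1° of latitude spans 3600 × 30.80 = 110880 m, so Δφ = -39.87 / 110880 × 3600 = -1.294″.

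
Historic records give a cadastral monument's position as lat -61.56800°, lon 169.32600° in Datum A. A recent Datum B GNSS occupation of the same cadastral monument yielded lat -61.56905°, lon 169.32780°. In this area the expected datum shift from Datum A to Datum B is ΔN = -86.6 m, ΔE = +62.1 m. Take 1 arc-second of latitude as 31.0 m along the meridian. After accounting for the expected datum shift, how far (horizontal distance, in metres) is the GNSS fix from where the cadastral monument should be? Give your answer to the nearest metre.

45 m

Observed coordinate differences: Δφ = -0.00105°, Δλ = +0.00180°.
Converting to metres (1° lat = 111600 m, cos φ = 0.476115): observed ΔN = -117.2 m, observed ΔE = 95.6 m.
Subtracting the expected shift leaves a residual of -117.2 − (-86.6) = -30.6 m north and 95.6 − (62.1) = 33.5 m east.
Residual distance = √((-30.6)² + 33.5²) = 45.4 m.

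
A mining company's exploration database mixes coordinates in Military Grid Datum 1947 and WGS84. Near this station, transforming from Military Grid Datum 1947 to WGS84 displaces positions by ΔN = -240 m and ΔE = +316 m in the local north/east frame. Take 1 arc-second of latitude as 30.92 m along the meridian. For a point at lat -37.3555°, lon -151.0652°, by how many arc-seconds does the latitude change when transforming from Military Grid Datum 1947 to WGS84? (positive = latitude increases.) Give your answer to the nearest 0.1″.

Δφ = -7.8″

1″ of latitude = 30.92 m, so Δφ = -240.0 / 30.92 = -7.762″.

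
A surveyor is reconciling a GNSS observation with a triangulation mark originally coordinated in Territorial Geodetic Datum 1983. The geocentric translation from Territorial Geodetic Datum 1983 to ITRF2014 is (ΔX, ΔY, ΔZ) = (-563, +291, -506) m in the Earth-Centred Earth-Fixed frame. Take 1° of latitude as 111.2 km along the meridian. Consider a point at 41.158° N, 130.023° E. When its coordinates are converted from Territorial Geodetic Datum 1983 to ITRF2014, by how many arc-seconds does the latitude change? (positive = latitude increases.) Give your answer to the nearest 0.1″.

Δφ = -24.8″

sin φ = 0.658138, cos φ = 0.752898, sin λ = 0.765786, cos λ = -0.643095.
North component: ΔN = −sin φ cos λ·ΔX − sin φ sin λ·ΔY + cos φ·ΔZ = −(0.658138)(-0.643095)(-563) − (0.658138)(0.765786)(291) + (0.752898)(-506) = -765.92 m.
1° of latitude spans 111200 m, so Δφ = -765.92 / 111200 × 3600 = -24.796″.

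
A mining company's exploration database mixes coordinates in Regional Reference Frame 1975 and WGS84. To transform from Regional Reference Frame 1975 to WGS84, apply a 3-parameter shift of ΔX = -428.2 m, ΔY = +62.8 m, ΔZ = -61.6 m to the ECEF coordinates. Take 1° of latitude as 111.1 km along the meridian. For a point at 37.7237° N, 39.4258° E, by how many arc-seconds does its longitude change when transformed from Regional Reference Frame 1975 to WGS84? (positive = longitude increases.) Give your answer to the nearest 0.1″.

Δλ = 13.1″

sin φ = 0.611854, cos φ = 0.790971, sin λ = 0.635078, cos λ = 0.772448.
East component: ΔE = −sin λ·ΔX + cos λ·ΔY = −(0.635078)(-428.2) + (0.772448)(62.8) = 320.45 m.
1° of latitude spans 111100 m; at latitude φ, 1° of longitude spans that × cos φ = 87876.8 m, so Δλ = 320.45 / 87876.8 × 3600 = 13.128″.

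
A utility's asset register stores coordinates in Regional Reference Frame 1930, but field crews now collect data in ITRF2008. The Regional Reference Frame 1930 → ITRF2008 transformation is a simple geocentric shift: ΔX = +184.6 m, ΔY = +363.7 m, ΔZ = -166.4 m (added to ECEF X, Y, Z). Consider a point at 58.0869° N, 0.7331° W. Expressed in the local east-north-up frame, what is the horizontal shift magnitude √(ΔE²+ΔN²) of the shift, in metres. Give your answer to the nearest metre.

438 m

At φ = 58.0869°, λ = -0.7331°: sin φ = 0.848851, cos φ = 0.528632, sin λ = -0.012795, cos λ = 0.999918.
ΔE = −sin λ·ΔX + cos λ·ΔY = −(-0.012795)·(184.6) + (0.999918)·(363.7) = 366.03 m.
ΔN = −sin φ cos λ·ΔX − sin φ sin λ·ΔY + cos φ·ΔZ = −(0.848851)(0.999918)(184.6) − (0.848851)(-0.012795)(363.7) + (0.528632)(-166.4) = -240.70 m.
Horizontal magnitude = √(ΔE² + ΔN²) = √(366.03² + (-240.70)²) = 438.08 m.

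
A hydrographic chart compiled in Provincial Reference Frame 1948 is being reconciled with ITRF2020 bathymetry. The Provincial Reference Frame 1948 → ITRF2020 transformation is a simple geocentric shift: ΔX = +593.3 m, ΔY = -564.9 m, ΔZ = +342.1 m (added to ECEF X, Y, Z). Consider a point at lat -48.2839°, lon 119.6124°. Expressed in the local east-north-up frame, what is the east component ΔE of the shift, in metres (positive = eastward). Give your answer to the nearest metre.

At φ = -48.2839°, λ = 119.6124°: sin φ = -0.746451, cos φ = 0.665440, sin λ = 0.869388, cos λ = -0.494130.
ΔE = −sin λ·ΔX + cos λ·ΔY = −(0.869388)·(593.3) + (-0.494130)·(-564.9) = -236.67 m.

ΔE = -237 m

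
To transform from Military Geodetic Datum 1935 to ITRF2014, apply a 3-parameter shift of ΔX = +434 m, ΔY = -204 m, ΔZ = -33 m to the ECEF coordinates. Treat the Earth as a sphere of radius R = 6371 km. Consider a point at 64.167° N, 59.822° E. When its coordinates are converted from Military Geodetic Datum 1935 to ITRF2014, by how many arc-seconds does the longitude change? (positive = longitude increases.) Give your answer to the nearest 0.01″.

Δλ = -35.49″

sin φ = 0.900068, cos φ = 0.435750, sin λ = 0.864468, cos λ = 0.502688.
East component: ΔE = −sin λ·ΔX + cos λ·ΔY = −(0.864468)(434) + (0.502688)(-204) = -477.73 m.
1° of latitude spans πR/180 = 111195 m; at latitude φ, 1° of longitude spans that × cos φ = 48453.1 m, so Δλ = -477.73 / 48453.1 × 3600 = -35.494″.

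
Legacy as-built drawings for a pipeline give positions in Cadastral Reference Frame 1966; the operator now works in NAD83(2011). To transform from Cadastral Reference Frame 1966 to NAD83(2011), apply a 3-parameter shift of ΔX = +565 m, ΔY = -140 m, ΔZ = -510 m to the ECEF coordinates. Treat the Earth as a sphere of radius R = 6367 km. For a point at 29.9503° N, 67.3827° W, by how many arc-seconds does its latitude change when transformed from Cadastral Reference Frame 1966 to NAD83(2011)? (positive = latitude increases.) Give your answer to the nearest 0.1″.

Δφ = -19.9″

sin φ = 0.499249, cos φ = 0.866459, sin λ = -0.923094, cos λ = 0.384574.
North component: ΔN = −sin φ cos λ·ΔX − sin φ sin λ·ΔY + cos φ·ΔZ = −(0.499249)(0.384574)(565) − (0.499249)(-0.923094)(-140) + (0.866459)(-510) = -614.89 m.
1° of latitude spans πR/180 = 111125 m, so Δφ = -614.89 / 111125 × 3600 = -19.920″.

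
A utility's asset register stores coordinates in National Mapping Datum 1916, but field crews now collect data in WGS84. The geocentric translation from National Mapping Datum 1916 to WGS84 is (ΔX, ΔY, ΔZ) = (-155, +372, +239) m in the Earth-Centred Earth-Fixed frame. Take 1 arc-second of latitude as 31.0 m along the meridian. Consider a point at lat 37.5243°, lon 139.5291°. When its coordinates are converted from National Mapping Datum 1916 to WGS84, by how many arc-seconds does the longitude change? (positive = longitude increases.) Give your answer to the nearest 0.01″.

Δλ = -7.42″

sin φ = 0.609098, cos φ = 0.793095, sin λ = 0.649062, cos λ = -0.760736.
East component: ΔE = −sin λ·ΔX + cos λ·ΔY = −(0.649062)(-155) + (-0.760736)(372) = -182.39 m.
1° of latitude spans 3600 × 31.00 = 111600 m; at latitude φ, 1° of longitude spans that × cos φ = 88509.4 m, so Δλ = -182.39 / 88509.4 × 3600 = -7.418″.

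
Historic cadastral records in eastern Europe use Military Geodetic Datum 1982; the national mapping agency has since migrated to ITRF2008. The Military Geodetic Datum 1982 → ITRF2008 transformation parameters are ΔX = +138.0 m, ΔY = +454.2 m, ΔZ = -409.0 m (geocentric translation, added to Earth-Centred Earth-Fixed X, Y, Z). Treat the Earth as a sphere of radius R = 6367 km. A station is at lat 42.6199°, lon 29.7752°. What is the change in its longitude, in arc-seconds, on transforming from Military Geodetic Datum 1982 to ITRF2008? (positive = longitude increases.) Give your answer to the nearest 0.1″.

sin φ = 0.677132, cos φ = 0.735862, sin λ = 0.496598, cos λ = 0.867980.
East component: ΔE = −sin λ·ΔX + cos λ·ΔY = −(0.496598)(138.0) + (0.867980)(454.2) = 325.71 m.
1° of latitude spans πR/180 = 111125 m; at latitude φ, 1° of longitude spans that × cos φ = 81772.7 m, so Δλ = 325.71 / 81772.7 × 3600 = 14.339″.

Δλ = 14.3″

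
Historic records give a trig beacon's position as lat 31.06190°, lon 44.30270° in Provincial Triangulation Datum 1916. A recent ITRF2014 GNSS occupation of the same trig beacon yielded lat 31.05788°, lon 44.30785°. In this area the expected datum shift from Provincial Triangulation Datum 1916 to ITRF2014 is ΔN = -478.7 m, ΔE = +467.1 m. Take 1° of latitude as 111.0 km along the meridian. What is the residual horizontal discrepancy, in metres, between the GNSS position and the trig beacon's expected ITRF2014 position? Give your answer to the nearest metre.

40 m

Observed coordinate differences: Δφ = -0.00402°, Δλ = +0.00515°.
Converting to metres (1° lat = 111000 m, cos φ = 0.856610): observed ΔN = -446.2 m, observed ΔE = 489.7 m.
Subtracting the expected shift leaves a residual of -446.2 − (-478.7) = 32.5 m north and 489.7 − (467.1) = 22.6 m east.
Residual distance = √(32.5² + 22.6²) = 39.6 m.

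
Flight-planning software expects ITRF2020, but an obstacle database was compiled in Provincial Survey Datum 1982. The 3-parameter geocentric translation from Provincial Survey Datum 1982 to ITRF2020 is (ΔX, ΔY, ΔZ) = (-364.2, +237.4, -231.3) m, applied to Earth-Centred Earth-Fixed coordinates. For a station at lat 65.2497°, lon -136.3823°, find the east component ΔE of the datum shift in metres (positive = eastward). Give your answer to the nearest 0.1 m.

ΔE = -423.1 m

At φ = 65.2497°, λ = -136.3823°: sin φ = 0.908141, cos φ = 0.418664, sin λ = -0.689843, cos λ = -0.723959.
ΔE = −sin λ·ΔX + cos λ·ΔY = −(-0.689843)·(-364.2) + (-0.723959)·(237.4) = -423.11 m.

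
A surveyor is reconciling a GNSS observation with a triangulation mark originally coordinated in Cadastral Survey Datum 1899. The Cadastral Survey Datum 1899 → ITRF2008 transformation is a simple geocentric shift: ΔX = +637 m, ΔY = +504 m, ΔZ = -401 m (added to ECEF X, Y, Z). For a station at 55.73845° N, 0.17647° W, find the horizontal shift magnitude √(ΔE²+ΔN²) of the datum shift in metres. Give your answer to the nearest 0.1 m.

905.5 m

At φ = 55.73845°, λ = -0.17647°: sin φ = 0.826476, cos φ = 0.562972, sin λ = -0.003080, cos λ = 0.999995.
ΔE = −sin λ·ΔX + cos λ·ΔY = −(-0.003080)·(637) + (0.999995)·(504) = 505.96 m.
ΔN = −sin φ cos λ·ΔX − sin φ sin λ·ΔY + cos φ·ΔZ = −(0.826476)(0.999995)(637) − (0.826476)(-0.003080)(504) + (0.562972)(-401) = -750.93 m.
Horizontal magnitude = √(ΔE² + ΔN²) = √(505.96² + (-750.93)²) = 905.48 m.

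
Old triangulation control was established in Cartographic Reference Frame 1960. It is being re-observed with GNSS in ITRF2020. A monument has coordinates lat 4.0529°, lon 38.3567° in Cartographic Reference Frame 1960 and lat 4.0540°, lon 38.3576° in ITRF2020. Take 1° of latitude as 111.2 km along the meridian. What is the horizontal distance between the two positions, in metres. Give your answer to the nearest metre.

158 m

Δφ = 4.0540° − 4.0529° = +0.0011°; Δλ = 38.3576° − 38.3567° = +0.0009°.
ΔN = Δφ × 111200 = 122.3 m; ΔE = Δλ × 111200 × cos(4.0529°) = +0.0009 × 111200 × 0.997499 = 99.8 m.
Distance = √(ΔE² + ΔN²) = √(99.8² + 122.3²) = 157.9 m.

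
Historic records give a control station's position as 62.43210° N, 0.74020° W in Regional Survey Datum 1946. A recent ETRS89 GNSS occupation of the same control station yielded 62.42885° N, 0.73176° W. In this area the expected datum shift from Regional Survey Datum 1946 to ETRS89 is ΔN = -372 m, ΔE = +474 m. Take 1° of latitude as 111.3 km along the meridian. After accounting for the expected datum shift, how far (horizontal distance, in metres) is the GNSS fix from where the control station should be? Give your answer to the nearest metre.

Observed coordinate differences: Δφ = -0.00325°, Δλ = +0.00844°.
Converting to metres (1° lat = 111300 m, cos φ = 0.462799): observed ΔN = -361.7 m, observed ΔE = 434.7 m.
Subtracting the expected shift leaves a residual of -361.7 − (-372) = 10.3 m north and 434.7 − (474) = -39.3 m east.
Residual distance = √(10.3² + (-39.3)²) = 40.6 m.

41 m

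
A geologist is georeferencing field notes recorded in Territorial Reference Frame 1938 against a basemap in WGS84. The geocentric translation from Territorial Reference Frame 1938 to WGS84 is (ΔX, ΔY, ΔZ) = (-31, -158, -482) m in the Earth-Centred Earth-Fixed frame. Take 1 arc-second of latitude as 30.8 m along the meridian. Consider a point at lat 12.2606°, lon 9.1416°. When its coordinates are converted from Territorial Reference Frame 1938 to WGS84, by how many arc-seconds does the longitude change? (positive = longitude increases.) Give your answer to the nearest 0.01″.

sin φ = 0.212358, cos φ = 0.977192, sin λ = 0.158875, cos λ = 0.987299.
East component: ΔE = −sin λ·ΔX + cos λ·ΔY = −(0.158875)(-31) + (0.987299)(-158) = -151.07 m.
1° of latitude spans 3600 × 30.80 = 110880 m; at latitude φ, 1° of longitude spans that × cos φ = 108351.0 m, so Δλ = -151.07 / 108351.0 × 3600 = -5.019″.

Δλ = -5.02″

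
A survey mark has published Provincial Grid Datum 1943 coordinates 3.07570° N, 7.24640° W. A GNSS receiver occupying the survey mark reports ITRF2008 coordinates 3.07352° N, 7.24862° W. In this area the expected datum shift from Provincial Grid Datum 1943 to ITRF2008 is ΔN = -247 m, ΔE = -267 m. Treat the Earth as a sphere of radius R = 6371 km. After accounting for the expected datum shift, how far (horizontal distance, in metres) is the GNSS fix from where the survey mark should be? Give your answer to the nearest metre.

21 m

Observed coordinate differences: Δφ = -0.00218°, Δλ = -0.00222°.
Converting to metres (1° lat = 111195 m, cos φ = 0.998560): observed ΔN = -242.4 m, observed ΔE = -246.5 m.
Subtracting the expected shift leaves a residual of -242.4 − (-247) = 4.6 m north and -246.5 − (-267) = 20.5 m east.
Residual distance = √(4.6² + 20.5²) = 21.0 m.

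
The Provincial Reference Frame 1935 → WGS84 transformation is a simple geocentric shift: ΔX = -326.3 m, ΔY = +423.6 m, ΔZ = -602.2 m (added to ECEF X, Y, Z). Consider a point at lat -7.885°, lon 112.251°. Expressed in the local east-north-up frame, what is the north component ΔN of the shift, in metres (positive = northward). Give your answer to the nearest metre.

ΔN = -526 m

The local north axis is (−sin φ cos λ, −sin φ sin λ, cos φ), giving ΔN = 16.950 + 53.784 − 596.506 = -525.77 m.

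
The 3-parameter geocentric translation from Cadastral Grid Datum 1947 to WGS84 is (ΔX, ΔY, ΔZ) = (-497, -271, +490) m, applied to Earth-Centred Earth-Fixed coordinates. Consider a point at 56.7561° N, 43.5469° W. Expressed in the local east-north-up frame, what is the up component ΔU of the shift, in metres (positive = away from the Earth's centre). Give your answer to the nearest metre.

At φ = 56.7561°, λ = -43.5469°: sin φ = 0.836345, cos φ = 0.548204, sin λ = -0.688948, cos λ = 0.724811.
ΔU = cos φ cos λ·ΔX + cos φ sin λ·ΔY + sin φ·ΔZ = (0.548204)(0.724811)(-497) + (0.548204)(-0.688948)(-271) + (0.836345)(490) = 314.68 m.

ΔU = 315 m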